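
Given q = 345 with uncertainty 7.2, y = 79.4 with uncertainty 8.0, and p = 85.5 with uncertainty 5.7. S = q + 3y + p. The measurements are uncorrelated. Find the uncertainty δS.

25.7

Absolute uncertainties add in quadrature for a linear combination:
  (δq)² = 51.8;  (3·δy)² = 576;  (δp)² = 32.5
δS = √(660) = 25.7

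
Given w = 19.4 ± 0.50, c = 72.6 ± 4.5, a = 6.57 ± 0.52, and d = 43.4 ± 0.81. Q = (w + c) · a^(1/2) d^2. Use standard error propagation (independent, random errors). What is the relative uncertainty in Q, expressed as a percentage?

Let u = w + c = 92.0. δu = √(δw² + δc²) = √(0.250 + 20.2) = 4.53, so δu/u = 0.0492.
Q is then a monomial in u, a, d:
δQ/Q = √((δu/u)² + (½·δa/a)² + (2·δd/d)²) = √(0.00242 + 0.00157 + 0.00139) = 0.0734

7.34%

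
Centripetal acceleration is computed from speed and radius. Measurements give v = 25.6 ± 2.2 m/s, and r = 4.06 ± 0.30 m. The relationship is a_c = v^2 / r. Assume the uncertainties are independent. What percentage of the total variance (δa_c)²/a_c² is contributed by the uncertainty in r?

(δa_c/a_c)² = (2·δv/v)² + (-1·δr/r)²
  v term: (2×0.0859)² = 0.0295
  r term: (-1×0.0739)² = 0.00546
Total = 0.0350. Share from r = 0.00546/0.0350 = 0.156.

15.6%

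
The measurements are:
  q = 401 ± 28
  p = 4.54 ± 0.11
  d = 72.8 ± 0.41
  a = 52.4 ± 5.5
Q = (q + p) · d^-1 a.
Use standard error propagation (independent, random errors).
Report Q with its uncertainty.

292 ± 36.7

Let u = q + p = 406. δu = √(δq² + δp²) = √(784 + 0.0121) = 28.0, so δu/u = 0.0690.
Q is then a monomial in u, d, a:
δQ/Q = √((δu/u)² + (-1·δd/d)² + (1·δa/a)²) = √(0.00477 + 3.17e-05 + 0.0110) = 0.126
Q = 292, so δQ = 0.126 × 292 = 36.7.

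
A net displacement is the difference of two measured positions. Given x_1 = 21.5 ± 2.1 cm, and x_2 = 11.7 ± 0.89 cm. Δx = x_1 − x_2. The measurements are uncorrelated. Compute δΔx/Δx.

0.233

For a sum/difference, combine absolute errors in quadrature:
  (δx_1)² = 4.41;  (δx_2)² = 0.792
δΔx = √(5.20) = 2.28 cm
Δx = 9.80 cm, so δΔx/Δx = 2.28/9.80 = 0.233.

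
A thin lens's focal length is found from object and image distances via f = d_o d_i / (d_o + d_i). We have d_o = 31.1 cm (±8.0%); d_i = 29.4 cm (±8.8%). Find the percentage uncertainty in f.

∂f/∂d_o = (d_i/(d_o+d_i))² = 0.236;  ∂f/∂d_i = (d_o/(d_o+d_i))² = 0.264
δf = √((∂f/∂d_o · δd_o)² + (∂f/∂d_i · δd_i)²) = √(0.345 + 0.467) = 0.901 cm
f = 15.1 cm, so δf/f = 0.901/15.1 = 0.0596.

5.96%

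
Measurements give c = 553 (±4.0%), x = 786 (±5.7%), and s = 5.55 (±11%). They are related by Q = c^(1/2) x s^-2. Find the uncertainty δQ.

Relative error in a monomial: (δQ/Q)² = Σ (nᵢ · δxᵢ/xᵢ)².
  (½·δc/c)² = (0.5×0.0400)² = 0.000400;  (1·δx/x)² = (1×0.0570)² = 0.00325;  (-2·δs/s)² = (-2×0.110)² = 0.0484
δQ/Q = √(0.0520) = 0.228
Q = 600, so δQ = 0.228 × 600 = 137.

137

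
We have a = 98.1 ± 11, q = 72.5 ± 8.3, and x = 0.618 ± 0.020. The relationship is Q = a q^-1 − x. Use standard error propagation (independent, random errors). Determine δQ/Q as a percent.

29.6%

Let p = a·q^-1 = 1.35. δp/p = √((1·δa/a)² + (-1·δq/q)²) = √(0.0126 + 0.0131) = 0.160, so δp = 0.217.
Q = p − x: δQ = √(δp² + δx²) = √(0.0470 + 0.000400) = 0.218
Q = 0.735, so δQ/Q = 0.218/0.735 = 0.296.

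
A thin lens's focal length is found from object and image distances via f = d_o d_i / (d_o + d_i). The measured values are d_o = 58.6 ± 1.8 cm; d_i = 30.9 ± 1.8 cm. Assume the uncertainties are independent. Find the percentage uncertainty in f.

3.96%

∂f/∂d_o = (d_i/(d_o+d_i))² = 0.119;  ∂f/∂d_i = (d_o/(d_o+d_i))² = 0.429
δf = √((∂f/∂d_o · δd_o)² + (∂f/∂d_i · δd_i)²) = √(0.0460 + 0.595) = 0.801 cm
f = 20.2 cm, so δf/f = 0.801/20.2 = 0.0396.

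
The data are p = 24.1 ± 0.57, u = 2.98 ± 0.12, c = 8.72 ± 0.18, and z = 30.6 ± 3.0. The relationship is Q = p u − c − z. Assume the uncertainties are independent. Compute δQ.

Let w = p·u = 71.8. δw/w = √((1·δp/p)² + (1·δu/u)²) = √(0.000559 + 0.00162) = 0.0467, so δw = 3.35.
Q = w − c − z: δQ = √(δw² + δc² + δz²) = √(11.2 + 0.0324 + 9.00) = 4.50

4.50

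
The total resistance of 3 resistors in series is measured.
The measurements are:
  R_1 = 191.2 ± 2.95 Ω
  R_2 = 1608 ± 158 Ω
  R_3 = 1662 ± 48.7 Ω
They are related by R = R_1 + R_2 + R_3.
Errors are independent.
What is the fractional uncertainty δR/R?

0.0478

R is a linear combination, so absolute uncertainties add in quadrature:
  (δR_1)² = 8.70;  (δR_2)² = 25000;  (δR_3)² = 2370
δR = √(27300) = 165 Ω
R = 3461 Ω, so δR/R = 165/3461 = 0.0478.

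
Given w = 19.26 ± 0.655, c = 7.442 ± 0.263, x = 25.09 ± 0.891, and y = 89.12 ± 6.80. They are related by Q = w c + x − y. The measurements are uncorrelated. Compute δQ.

9.82

Let p = w·c = 143.3. δp/p = √((1·δw/w)² + (1·δc/c)²) = √(0.00116 + 0.00125) = 0.0490, so δp = 7.03.
Q = p + x − y: δQ = √(δp² + δx² + δy²) = √(49.4 + 0.794 + 46.2) = 9.82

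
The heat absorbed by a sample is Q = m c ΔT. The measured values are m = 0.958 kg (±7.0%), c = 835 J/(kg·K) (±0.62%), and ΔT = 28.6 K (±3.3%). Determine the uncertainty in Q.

Since Q is a product/quotient, work with relative uncertainties:
  (1·δm/m)² = (1×0.0700)² = 0.00490;  (1·δc/c)² = (1×0.00620)² = 3.84e-05;  (1·δΔT/ΔT)² = (1×0.0330)² = 0.00109
δQ/Q = √(0.00603) = 0.0776
Q = 22900 J, so δQ = 0.0776 × 22900 = 1780 J.

1780 J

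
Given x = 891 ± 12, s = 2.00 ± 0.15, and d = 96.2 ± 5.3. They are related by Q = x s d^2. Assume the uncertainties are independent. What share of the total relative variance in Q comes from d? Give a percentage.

67.6%

(δQ/Q)² = (1·δx/x)² + (1·δs/s)² + (2·δd/d)²
  x term: (1×0.0135)² = 0.000181
  s term: (1×0.0750)² = 0.00562
  d term: (2×0.0551)² = 0.0121
Total = 0.0179. Share from d = 0.0121/0.0179 = 0.676.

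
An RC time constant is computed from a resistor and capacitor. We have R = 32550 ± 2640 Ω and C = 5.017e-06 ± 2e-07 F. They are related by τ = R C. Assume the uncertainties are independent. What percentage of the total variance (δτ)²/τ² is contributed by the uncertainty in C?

(δτ/τ)² = (1·δR/R)² + (1·δC/C)²
  R term: (1×0.0811)² = 0.00658
  C term: (1×0.0399)² = 0.00159
Total = 0.00817. Share from C = 0.00159/0.00817 = 0.195.

19.5%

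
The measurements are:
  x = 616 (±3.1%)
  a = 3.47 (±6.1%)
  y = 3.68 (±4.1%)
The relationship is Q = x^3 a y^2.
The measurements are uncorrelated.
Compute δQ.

1.52e+09

Q is a product of powers, so relative uncertainties combine in quadrature:
  (3·δx/x)² = (3×0.0310)² = 0.00865;  (1·δa/a)² = (1×0.0610)² = 0.00372;  (2·δy/y)² = (2×0.0410)² = 0.00672
δQ/Q = √(0.0191) = 0.138
Q = 1.1e+10, so δQ = 0.138 × 1.1e+10 = 1.52e+09.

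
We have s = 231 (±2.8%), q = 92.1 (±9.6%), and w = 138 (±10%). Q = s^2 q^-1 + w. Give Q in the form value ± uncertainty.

Let p = s^2·q^-1 = 579. δp/p = √((2·δs/s)² + (-1·δq/q)²) = √(0.00314 + 0.00922) = 0.111, so δp = 64.4.
Q = p + w: δQ = √(δp² + δw²) = √(4150 + 190) = 65.9
Q = 717.

717 ± 65.9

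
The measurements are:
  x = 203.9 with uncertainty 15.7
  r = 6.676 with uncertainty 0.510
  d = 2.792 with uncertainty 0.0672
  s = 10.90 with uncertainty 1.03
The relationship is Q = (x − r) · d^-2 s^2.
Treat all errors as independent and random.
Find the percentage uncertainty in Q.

21.1%

Let u = x − r = 197.2. δu = √(δx² + δr²) = √(246 + 0.260) = 15.7, so δu/u = 0.0796.
Q is then a monomial in u, d, s:
δQ/Q = √((δu/u)² + (-2·δd/d)² + (2·δs/s)²) = √(0.00634 + 0.00232 + 0.0357) = 0.211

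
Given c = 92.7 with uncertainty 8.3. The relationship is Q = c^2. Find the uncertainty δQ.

Relative error in a monomial: (δQ/Q)² = Σ (nᵢ · δxᵢ/xᵢ)².
  (2·δc/c)² = (2×0.0895)² = 0.0321
δQ/Q = √(0.0321) = 0.179
Q = 8590, so δQ = 0.179 × 8590 = 1540.

1540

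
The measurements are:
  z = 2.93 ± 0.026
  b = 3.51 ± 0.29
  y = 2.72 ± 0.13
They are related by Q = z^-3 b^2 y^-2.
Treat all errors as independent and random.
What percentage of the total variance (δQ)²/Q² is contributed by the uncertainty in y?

(δQ/Q)² = (-3·δz/z)² + (2·δb/b)² + (-2·δy/y)²
  z term: (-3×0.00887)² = 0.000709
  b term: (2×0.0826)² = 0.0273
  y term: (-2×0.0478)² = 0.00914
Total = 0.0372. Share from y = 0.00914/0.0372 = 0.246.

24.6%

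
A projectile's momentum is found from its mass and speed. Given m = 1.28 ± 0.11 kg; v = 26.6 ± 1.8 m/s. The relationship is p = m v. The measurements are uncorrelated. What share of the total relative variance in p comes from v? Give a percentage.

(δp/p)² = (1·δm/m)² + (1·δv/v)²
  m term: (1×0.0859)² = 0.00739
  v term: (1×0.0677)² = 0.00458
Total = 0.0120. Share from v = 0.00458/0.0120 = 0.383.

38.3%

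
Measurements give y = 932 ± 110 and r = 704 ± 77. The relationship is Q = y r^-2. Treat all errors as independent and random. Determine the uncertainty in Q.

0.000467

For a monomial Q ∝ y, r^-2, fractional errors add in quadrature:
  (1·δy/y)² = (1×0.118)² = 0.0139;  (-2·δr/r)² = (-2×0.109)² = 0.0479
δQ/Q = √(0.0618) = 0.249
Q = 0.00188, so δQ = 0.249 × 0.00188 = 0.000467.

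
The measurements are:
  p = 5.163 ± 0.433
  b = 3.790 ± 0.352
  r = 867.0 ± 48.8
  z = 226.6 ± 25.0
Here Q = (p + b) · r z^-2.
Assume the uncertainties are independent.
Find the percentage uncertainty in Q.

23.6%

Let u = p + b = 8.953. δu = √(δp² + δb²) = √(0.187 + 0.124) = 0.558, so δu/u = 0.0623.
Q is then a monomial in u, r, z:
δQ/Q = √((δu/u)² + (1·δr/r)² + (-2·δz/z)²) = √(0.00388 + 0.00317 + 0.0487) = 0.236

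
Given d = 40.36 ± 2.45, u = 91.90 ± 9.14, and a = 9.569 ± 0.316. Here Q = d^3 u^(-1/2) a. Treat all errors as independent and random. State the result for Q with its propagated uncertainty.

65620 ± 12600

Since Q is a product/quotient, work with relative uncertainties:
  (3·δd/d)² = (3×0.0607)² = 0.0332;  (−½·δu/u)² = (-0.5×0.0995)² = 0.00247;  (1·δa/a)² = (1×0.0330)² = 0.00109
δQ/Q = √(0.0367) = 0.192
Q = 65620, so δQ = 0.192 × 65620 = 12600.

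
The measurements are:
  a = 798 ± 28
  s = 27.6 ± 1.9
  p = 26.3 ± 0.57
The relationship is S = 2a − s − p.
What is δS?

56.0

Sums and differences: (δS)² = Σ (cᵢ δxᵢ)².
  (2·δa)² = 3140;  (δs)² = 3.61;  (δp)² = 0.325
δS = √(3140) = 56.0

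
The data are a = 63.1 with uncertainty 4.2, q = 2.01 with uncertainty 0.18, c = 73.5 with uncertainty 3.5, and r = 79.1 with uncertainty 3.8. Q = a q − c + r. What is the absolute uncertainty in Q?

Let p = a·q = 127. δp/p = √((1·δa/a)² + (1·δq/q)²) = √(0.00443 + 0.00802) = 0.112, so δp = 14.2.
Q = p − c + r: δQ = √(δp² + δc² + δr²) = √(200 + 12.2 + 14.4) = 15.1

15.1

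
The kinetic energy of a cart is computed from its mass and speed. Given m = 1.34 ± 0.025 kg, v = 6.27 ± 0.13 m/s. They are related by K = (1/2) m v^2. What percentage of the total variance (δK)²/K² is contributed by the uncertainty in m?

(δK/K)² = (1·δm/m)² + (2·δv/v)²
  m term: (1×0.0187)² = 0.000348
  v term: (2×0.0207)² = 0.00172
Total = 0.00207. Share from m = 0.000348/0.00207 = 0.168.

16.8%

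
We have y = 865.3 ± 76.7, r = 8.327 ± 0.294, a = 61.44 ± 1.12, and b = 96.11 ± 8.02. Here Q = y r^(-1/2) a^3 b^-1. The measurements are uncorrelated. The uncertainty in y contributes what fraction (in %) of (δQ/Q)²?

43.4%

(δQ/Q)² = (1·δy/y)² + (−½·δr/r)² + (3·δa/a)² + (-1·δb/b)²
  y term: (1×0.0886)² = 0.00786
  r term: (-0.5×0.0353)² = 0.000312
  a term: (3×0.0182)² = 0.00299
  b term: (-1×0.0834)² = 0.00696
Total = 0.0181. Share from y = 0.00786/0.0181 = 0.434.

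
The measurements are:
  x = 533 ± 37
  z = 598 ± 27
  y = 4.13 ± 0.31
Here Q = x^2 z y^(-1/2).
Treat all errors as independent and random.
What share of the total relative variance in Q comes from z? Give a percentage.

8.97%

(δQ/Q)² = (2·δx/x)² + (1·δz/z)² + (−½·δy/y)²
  x term: (2×0.0694)² = 0.0193
  z term: (1×0.0452)² = 0.00204
  y term: (-0.5×0.0751)² = 0.00141
Total = 0.0227. Share from z = 0.00204/0.0227 = 0.0897.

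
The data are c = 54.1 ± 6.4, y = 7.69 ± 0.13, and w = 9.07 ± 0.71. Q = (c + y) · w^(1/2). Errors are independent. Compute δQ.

20.6

Let u = c + y = 61.8. δu = √(δc² + δy²) = √(41.0 + 0.0169) = 6.40, so δu/u = 0.104.
Q is then a monomial in u, w:
δQ/Q = √((δu/u)² + (½·δw/w)²) = √(0.0107 + 0.00153) = 0.111
Q = 186, so δQ = 0.111 × 186 = 20.6.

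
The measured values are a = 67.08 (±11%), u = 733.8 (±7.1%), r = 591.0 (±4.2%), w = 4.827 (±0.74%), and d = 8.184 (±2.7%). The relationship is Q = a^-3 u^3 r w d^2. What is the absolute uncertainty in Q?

Products/powers → add relative errors in quadrature, weighted by exponent:
  (-3·δa/a)² = (-3×0.110)² = 0.109;  (3·δu/u)² = (3×0.0710)² = 0.0454;  (1·δr/r)² = (1×0.0420)² = 0.00176;  (1·δw/w)² = (1×0.00740)² = 5.48e-05;  (2·δd/d)² = (2×0.0270)² = 0.00292
δQ/Q = √(0.159) = 0.399
Q = 2.501e+08, so δQ = 0.399 × 2.501e+08 = 9.97e+07.

9.97e+07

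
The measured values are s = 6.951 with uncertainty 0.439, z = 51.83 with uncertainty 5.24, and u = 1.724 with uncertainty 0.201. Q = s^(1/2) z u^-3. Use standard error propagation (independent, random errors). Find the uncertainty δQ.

Relative error in a monomial: (δQ/Q)² = Σ (nᵢ · δxᵢ/xᵢ)².
  (½·δs/s)² = (0.5×0.0632)² = 0.000997;  (1·δz/z)² = (1×0.101)² = 0.0102;  (-3·δu/u)² = (-3×0.117)² = 0.122
δQ/Q = √(0.134) = 0.365
Q = 26.67, so δQ = 0.365 × 26.67 = 9.75.

9.75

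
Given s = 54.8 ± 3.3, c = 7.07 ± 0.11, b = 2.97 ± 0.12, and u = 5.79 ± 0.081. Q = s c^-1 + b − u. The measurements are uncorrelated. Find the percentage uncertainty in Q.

Let p = s·c^-1 = 7.75. δp/p = √((1·δs/s)² + (-1·δc/c)²) = √(0.00363 + 0.000242) = 0.0622, so δp = 0.482.
Q = p + b − u: δQ = √(δp² + δb² + δu²) = √(0.232 + 0.0144 + 0.00656) = 0.503
Q = 4.93, so δQ/Q = 0.503/4.93 = 0.102.

10.2%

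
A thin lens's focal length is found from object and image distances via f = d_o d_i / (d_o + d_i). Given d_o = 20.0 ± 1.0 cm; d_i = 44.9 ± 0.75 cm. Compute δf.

0.484 cm

∂f/∂d_o = (d_i/(d_o+d_i))² = 0.479;  ∂f/∂d_i = (d_o/(d_o+d_i))² = 0.0950
δf = √((∂f/∂d_o · δd_o)² + (∂f/∂d_i · δd_i)²) = √(0.229 + 0.00507) = 0.484 cm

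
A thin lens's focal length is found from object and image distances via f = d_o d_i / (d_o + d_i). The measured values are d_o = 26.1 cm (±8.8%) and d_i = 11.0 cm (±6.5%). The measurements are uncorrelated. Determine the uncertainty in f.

0.407 cm

∂f/∂d_o = (d_i/(d_o+d_i))² = 0.0879;  ∂f/∂d_i = (d_o/(d_o+d_i))² = 0.495
δf = √((∂f/∂d_o · δd_o)² + (∂f/∂d_i · δd_i)²) = √(0.0408 + 0.125) = 0.407 cm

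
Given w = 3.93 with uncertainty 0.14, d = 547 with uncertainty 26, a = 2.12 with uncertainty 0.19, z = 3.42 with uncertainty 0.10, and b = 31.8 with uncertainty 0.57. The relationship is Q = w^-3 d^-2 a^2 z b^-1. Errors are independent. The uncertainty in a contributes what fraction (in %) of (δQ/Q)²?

59.8%

(δQ/Q)² = (-3·δw/w)² + (-2·δd/d)² + (2·δa/a)² + (1·δz/z)² + (-1·δb/b)²
  w term: (-3×0.0356)² = 0.0114
  d term: (-2×0.0475)² = 0.00904
  a term: (2×0.0896)² = 0.0321
  z term: (1×0.0292)² = 0.000855
  b term: (-1×0.0179)² = 0.000321
Total = 0.0538. Share from a = 0.0321/0.0538 = 0.598.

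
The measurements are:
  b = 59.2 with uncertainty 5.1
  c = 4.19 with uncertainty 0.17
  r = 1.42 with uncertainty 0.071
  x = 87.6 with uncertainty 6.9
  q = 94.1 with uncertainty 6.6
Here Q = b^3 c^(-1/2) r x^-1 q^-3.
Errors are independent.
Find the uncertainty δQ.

Relative error in a monomial: (δQ/Q)² = Σ (nᵢ · δxᵢ/xᵢ)².
  (3·δb/b)² = (3×0.0861)² = 0.0668;  (−½·δc/c)² = (-0.5×0.0406)² = 0.000412;  (1·δr/r)² = (1×0.0500)² = 0.00250;  (-1·δx/x)² = (-1×0.0788)² = 0.00620;  (-3·δq/q)² = (-3×0.0701)² = 0.0443
δQ/Q = √(0.120) = 0.347
Q = 0.00197, so δQ = 0.347 × 0.00197 = 0.000684.

0.000684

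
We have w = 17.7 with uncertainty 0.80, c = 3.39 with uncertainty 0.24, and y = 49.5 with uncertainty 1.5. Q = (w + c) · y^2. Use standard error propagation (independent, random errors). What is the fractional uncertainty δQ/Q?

0.0724

Let u = w + c = 21.1. δu = √(δw² + δc²) = √(0.640 + 0.0576) = 0.835, so δu/u = 0.0396.
Q is then a monomial in u, y:
δQ/Q = √((δu/u)² + (2·δy/y)²) = √(0.00157 + 0.00367) = 0.0724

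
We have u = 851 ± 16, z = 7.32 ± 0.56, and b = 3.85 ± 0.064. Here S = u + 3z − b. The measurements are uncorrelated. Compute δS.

Absolute uncertainties add in quadrature for a linear combination:
  (δu)² = 256;  (3·δz)² = 2.82;  (δb)² = 0.00410
δS = √(259) = 16.1

16.1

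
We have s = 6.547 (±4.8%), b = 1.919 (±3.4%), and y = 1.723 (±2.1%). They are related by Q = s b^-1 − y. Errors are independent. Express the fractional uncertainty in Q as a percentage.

12.1%

Let p = s·b^-1 = 3.412. δp/p = √((1·δs/s)² + (-1·δb/b)²) = √(0.00230 + 0.00116) = 0.0588, so δp = 0.201.
Q = p − y: δQ = √(δp² + δy²) = √(0.0403 + 0.00131) = 0.204
Q = 1.689, so δQ/Q = 0.204/1.689 = 0.121.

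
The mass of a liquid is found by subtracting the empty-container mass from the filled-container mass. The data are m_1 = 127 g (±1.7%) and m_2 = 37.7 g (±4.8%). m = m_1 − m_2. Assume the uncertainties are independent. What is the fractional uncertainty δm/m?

0.0315

Sums and differences: (δm)² = Σ (cᵢ δxᵢ)².
  (δm_1)² = 4.66;  (δm_2)² = 3.27
δm = √(7.94) = 2.82 g
m = 89.3 g, so δm/m = 2.82/89.3 = 0.0315.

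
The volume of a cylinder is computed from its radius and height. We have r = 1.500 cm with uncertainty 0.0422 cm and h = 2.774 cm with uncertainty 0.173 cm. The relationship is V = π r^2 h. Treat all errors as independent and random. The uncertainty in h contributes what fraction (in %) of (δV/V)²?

55.1%

(δV/V)² = (2·δr/r)² + (1·δh/h)²
  r term: (2×0.0281)² = 0.00317
  h term: (1×0.0624)² = 0.00389
Total = 0.00706. Share from h = 0.00389/0.00706 = 0.551.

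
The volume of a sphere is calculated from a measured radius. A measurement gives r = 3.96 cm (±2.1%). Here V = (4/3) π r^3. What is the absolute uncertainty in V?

16.4 cm^3

Since V is a product/quotient, work with relative uncertainties:
  (3·δr/r)² = (3×0.0210)² = 0.00397
δV/V = √(0.00397) = 0.0630
V = 260 cm^3, so δV = 0.0630 × 260 = 16.4 cm^3.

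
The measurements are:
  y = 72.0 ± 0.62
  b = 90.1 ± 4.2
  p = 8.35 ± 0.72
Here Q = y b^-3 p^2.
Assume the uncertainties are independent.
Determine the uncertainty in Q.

Each factor contributes (exponent × relative error)² to (δQ/Q)²:
  (1·δy/y)² = (1×0.00861)² = 7.42e-05;  (-3·δb/b)² = (-3×0.0466)² = 0.0196;  (2·δp/p)² = (2×0.0862)² = 0.0297
δQ/Q = √(0.0494) = 0.222
Q = 0.00686, so δQ = 0.222 × 0.00686 = 0.00152.

0.00152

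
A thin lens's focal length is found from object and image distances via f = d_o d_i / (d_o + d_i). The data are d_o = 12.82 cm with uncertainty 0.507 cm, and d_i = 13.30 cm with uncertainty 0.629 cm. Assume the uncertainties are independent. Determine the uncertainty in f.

∂f/∂d_o = (d_i/(d_o+d_i))² = 0.259;  ∂f/∂d_i = (d_o/(d_o+d_i))² = 0.241
δf = √((∂f/∂d_o · δd_o)² + (∂f/∂d_i · δd_i)²) = √(0.0173 + 0.0230) = 0.201 cm

0.201 cm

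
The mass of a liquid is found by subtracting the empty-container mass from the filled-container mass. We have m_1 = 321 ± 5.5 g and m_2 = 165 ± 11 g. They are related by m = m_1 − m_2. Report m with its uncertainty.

156 ± 12.3 g

Absolute uncertainties add in quadrature for a linear combination:
  (δm_1)² = 30.2;  (δm_2)² = 121
δm = √(151) = 12.3 g
m = 156 g.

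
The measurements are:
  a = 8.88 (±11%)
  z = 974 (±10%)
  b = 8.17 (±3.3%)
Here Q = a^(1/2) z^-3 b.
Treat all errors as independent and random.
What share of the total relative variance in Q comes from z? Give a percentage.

95.6%

(δQ/Q)² = (½·δa/a)² + (-3·δz/z)² + (1·δb/b)²
  a term: (0.5×0.110)² = 0.00302
  z term: (-3×0.100)² = 0.0900
  b term: (1×0.0330)² = 0.00109
Total = 0.0941. Share from z = 0.0900/0.0941 = 0.956.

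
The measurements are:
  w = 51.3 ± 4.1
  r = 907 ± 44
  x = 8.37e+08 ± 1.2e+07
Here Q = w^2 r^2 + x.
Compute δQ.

4.05e+08

Let p = w^2·r^2 = 2.16e+09. δp/p = √((2·δw/w)² + (2·δr/r)²) = √(0.0256 + 0.00941) = 0.187, so δp = 4.05e+08.
Q = p + x: δQ = √(δp² + δx²) = √(1.64e+17 + 1.44e+14) = 4.05e+08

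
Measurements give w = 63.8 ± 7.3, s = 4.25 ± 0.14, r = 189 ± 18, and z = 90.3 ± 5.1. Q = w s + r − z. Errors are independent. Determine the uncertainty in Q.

37.3

Let p = w·s = 271. δp/p = √((1·δw/w)² + (1·δs/s)²) = √(0.0131 + 0.00109) = 0.119, so δp = 32.3.
Q = p + r − z: δQ = √(δp² + δr² + δz²) = √(1040 + 324 + 26.0) = 37.3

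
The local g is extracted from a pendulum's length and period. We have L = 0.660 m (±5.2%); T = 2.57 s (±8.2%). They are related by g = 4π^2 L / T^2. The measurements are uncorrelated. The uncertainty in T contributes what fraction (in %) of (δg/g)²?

(δg/g)² = (1·δL/L)² + (-2·δT/T)²
  L term: (1×0.0520)² = 0.00270
  T term: (-2×0.0820)² = 0.0269
Total = 0.0296. Share from T = 0.0269/0.0296 = 0.909.

90.9%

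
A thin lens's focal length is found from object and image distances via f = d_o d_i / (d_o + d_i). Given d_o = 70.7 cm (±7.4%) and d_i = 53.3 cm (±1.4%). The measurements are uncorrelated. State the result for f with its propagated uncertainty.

∂f/∂d_o = (d_i/(d_o+d_i))² = 0.185;  ∂f/∂d_i = (d_o/(d_o+d_i))² = 0.325
δf = √((∂f/∂d_o · δd_o)² + (∂f/∂d_i · δd_i)²) = √(0.934 + 0.0588) = 0.997 cm
f = 30.4 cm.

30.4 ± 0.997 cm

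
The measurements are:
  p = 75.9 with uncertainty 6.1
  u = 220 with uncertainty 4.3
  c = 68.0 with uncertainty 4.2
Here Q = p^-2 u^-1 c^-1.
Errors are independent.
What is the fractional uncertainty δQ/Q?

Products/powers → add relative errors in quadrature, weighted by exponent:
  (-2·δp/p)² = (-2×0.0804)² = 0.0258;  (-1·δu/u)² = (-1×0.0195)² = 0.000382;  (-1·δc/c)² = (-1×0.0618)² = 0.00381
δQ/Q = √(0.0300) = 0.173

0.173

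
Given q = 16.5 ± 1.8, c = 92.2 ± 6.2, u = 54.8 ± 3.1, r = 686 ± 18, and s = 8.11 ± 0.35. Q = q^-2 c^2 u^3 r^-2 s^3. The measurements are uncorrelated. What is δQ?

Each factor contributes (exponent × relative error)² to (δQ/Q)²:
  (-2·δq/q)² = (-2×0.109)² = 0.0476;  (2·δc/c)² = (2×0.0672)² = 0.0181;  (3·δu/u)² = (3×0.0566)² = 0.0288;  (-2·δr/r)² = (-2×0.0262)² = 0.00275;  (3·δs/s)² = (3×0.0432)² = 0.0168
δQ/Q = √(0.114) = 0.338
Q = 5820, so δQ = 0.338 × 5820 = 1970.

1970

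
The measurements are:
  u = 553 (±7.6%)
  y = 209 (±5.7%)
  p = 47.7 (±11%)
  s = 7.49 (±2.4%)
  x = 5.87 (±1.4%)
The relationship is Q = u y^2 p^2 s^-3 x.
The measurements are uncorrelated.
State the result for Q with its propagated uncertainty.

(7.68 ± 2.07) × 10^8

Each factor contributes (exponent × relative error)² to (δQ/Q)²:
  (1·δu/u)² = (1×0.0760)² = 0.00578;  (2·δy/y)² = (2×0.0570)² = 0.0130;  (2·δp/p)² = (2×0.110)² = 0.0484;  (-3·δs/s)² = (-3×0.0240)² = 0.00518;  (1·δx/x)² = (1×0.0140)² = 0.000196
δQ/Q = √(0.0726) = 0.269
Q = 7.68e+08, so δQ = 0.269 × 7.68e+08 = 2.07e+08.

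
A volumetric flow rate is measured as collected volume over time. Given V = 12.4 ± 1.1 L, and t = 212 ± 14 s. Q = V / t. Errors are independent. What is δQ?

0.00647 L/s

Relative error in a monomial: (δQ/Q)² = Σ (nᵢ · δxᵢ/xᵢ)².
  (1·δV/V)² = (1×0.0887)² = 0.00787;  (-1·δt/t)² = (-1×0.0660)² = 0.00436
δQ/Q = √(0.0122) = 0.111
Q = 0.0585 L/s, so δQ = 0.111 × 0.0585 = 0.00647 L/s.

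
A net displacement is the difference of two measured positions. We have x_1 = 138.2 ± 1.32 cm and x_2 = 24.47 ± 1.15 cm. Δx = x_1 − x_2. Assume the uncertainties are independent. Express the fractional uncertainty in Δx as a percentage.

1.54%

Absolute uncertainties add in quadrature for a linear combination:
  (δx_1)² = 1.74;  (δx_2)² = 1.32
δΔx = √(3.06) = 1.75 cm
Δx = 113.7 cm, so δΔx/Δx = 1.75/113.7 = 0.0154.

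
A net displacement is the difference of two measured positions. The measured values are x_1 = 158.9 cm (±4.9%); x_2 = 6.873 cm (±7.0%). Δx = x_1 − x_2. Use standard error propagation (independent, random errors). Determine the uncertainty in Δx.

7.80 cm

Absolute uncertainties add in quadrature for a linear combination:
  (δx_1)² = 60.6;  (δx_2)² = 0.231
δΔx = √(60.9) = 7.80 cm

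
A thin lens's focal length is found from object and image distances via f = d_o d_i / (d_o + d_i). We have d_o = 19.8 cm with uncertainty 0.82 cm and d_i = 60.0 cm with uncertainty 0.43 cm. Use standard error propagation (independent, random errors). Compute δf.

∂f/∂d_o = (d_i/(d_o+d_i))² = 0.565;  ∂f/∂d_i = (d_o/(d_o+d_i))² = 0.0616
δf = √((∂f/∂d_o · δd_o)² + (∂f/∂d_i · δd_i)²) = √(0.215 + 0.000701) = 0.464 cm

0.464 cm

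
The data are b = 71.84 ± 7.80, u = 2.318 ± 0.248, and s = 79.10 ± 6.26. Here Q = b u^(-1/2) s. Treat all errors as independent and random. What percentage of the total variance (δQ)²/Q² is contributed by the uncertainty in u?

(δQ/Q)² = (1·δb/b)² + (−½·δu/u)² + (1·δs/s)²
  b term: (1×0.109)² = 0.0118
  u term: (-0.5×0.107)² = 0.00286
  s term: (1×0.0791)² = 0.00626
Total = 0.0209. Share from u = 0.00286/0.0209 = 0.137.

13.7%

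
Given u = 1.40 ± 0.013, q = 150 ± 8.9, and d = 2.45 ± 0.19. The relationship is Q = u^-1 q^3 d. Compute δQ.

For a monomial Q ∝ u^-1, q^3, d, fractional errors add in quadrature:
  (-1·δu/u)² = (-1×0.00929)² = 8.62e-05;  (3·δq/q)² = (3×0.0593)² = 0.0317;  (1·δd/d)² = (1×0.0776)² = 0.00601
δQ/Q = √(0.0378) = 0.194
Q = 5.91e+06, so δQ = 0.194 × 5.91e+06 = 1.15e+06.

1.15e+06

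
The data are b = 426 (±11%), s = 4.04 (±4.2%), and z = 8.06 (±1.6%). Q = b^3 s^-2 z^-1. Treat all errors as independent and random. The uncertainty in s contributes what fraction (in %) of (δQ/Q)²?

(δQ/Q)² = (3·δb/b)² + (-2·δs/s)² + (-1·δz/z)²
  b term: (3×0.110)² = 0.109
  s term: (-2×0.0420)² = 0.00706
  z term: (-1×0.0160)² = 0.000256
Total = 0.116. Share from s = 0.00706/0.116 = 0.0607.

6.07%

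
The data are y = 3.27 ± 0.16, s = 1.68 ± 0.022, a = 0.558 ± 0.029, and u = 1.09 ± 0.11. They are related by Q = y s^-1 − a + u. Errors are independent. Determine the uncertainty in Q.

Let p = y·s^-1 = 1.95. δp/p = √((1·δy/y)² + (-1·δs/s)²) = √(0.00239 + 0.000171) = 0.0507, so δp = 0.0986.
Q = p − a + u: δQ = √(δp² + δa² + δu²) = √(0.00972 + 0.000841 + 0.0121) = 0.151

0.151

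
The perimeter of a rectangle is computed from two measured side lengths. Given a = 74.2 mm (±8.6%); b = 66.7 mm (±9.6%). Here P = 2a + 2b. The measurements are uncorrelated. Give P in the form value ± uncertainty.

Sums and differences: (δP)² = Σ (cᵢ δxᵢ)².
  (2·δa)² = 163;  (2·δb)² = 164
δP = √(327) = 18.1 mm
P = 282 mm.

282 ± 18.1 mm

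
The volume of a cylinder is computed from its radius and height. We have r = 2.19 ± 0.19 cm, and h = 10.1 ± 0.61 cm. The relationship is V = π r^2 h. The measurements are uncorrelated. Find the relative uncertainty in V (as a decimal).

0.184

V is a product of powers, so relative uncertainties combine in quadrature:
  (2·δr/r)² = (2×0.0868)² = 0.0301;  (1·δh/h)² = (1×0.0604)² = 0.00365
δV/V = √(0.0338) = 0.184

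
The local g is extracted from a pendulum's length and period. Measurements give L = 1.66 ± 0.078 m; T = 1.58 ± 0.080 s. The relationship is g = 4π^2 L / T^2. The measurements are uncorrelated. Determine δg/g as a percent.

Products/powers → add relative errors in quadrature, weighted by exponent:
  (1·δL/L)² = (1×0.0470)² = 0.00221;  (-2·δT/T)² = (-2×0.0506)² = 0.0103
δg/g = √(0.0125) = 0.112

11.2%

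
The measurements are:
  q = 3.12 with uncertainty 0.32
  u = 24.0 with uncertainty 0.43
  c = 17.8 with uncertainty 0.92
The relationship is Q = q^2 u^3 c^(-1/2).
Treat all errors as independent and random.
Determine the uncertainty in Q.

Since Q is a product/quotient, work with relative uncertainties:
  (2·δq/q)² = (2×0.103)² = 0.0421;  (3·δu/u)² = (3×0.0179)² = 0.00289;  (−½·δc/c)² = (-0.5×0.0517)² = 0.000668
δQ/Q = √(0.0456) = 0.214
Q = 31900, so δQ = 0.214 × 31900 = 6810.

6810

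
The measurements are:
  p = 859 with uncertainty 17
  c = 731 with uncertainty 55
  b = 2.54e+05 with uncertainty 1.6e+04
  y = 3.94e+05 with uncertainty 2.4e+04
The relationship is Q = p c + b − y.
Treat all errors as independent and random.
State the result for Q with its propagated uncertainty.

Let w = p·c = 6.28e+05. δw/w = √((1·δp/p)² + (1·δc/c)²) = √(0.000392 + 0.00566) = 0.0778, so δw = 48900.
Q = w + b − y: δQ = √(δw² + δb² + δy²) = √(2.39e+09 + 2.56e+08 + 5.76e+08) = 56700
Q = 4.88e+05.

(4.88 ± 0.567) × 10^5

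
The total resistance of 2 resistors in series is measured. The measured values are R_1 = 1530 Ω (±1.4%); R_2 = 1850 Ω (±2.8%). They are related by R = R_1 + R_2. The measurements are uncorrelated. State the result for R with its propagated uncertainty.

R is a linear combination, so absolute uncertainties add in quadrature:
  (δR_1)² = 459;  (δR_2)² = 2680
δR = √(3140) = 56.1 Ω
R = 3380 Ω.

3380 ± 56.1 Ω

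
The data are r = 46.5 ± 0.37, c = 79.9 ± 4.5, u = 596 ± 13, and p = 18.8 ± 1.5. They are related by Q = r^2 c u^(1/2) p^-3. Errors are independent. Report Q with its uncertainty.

635 ± 157

Relative error in a monomial: (δQ/Q)² = Σ (nᵢ · δxᵢ/xᵢ)².
  (2·δr/r)² = (2×0.00796)² = 0.000253;  (1·δc/c)² = (1×0.0563)² = 0.00317;  (½·δu/u)² = (0.5×0.0218)² = 0.000119;  (-3·δp/p)² = (-3×0.0798)² = 0.0573
δQ/Q = √(0.0608) = 0.247
Q = 635, so δQ = 0.247 × 635 = 157.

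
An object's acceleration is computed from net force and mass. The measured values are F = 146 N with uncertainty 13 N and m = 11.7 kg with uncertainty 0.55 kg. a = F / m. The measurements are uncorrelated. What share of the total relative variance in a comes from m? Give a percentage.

(δa/a)² = (1·δF/F)² + (-1·δm/m)²
  F term: (1×0.0890)² = 0.00793
  m term: (-1×0.0470)² = 0.00221
Total = 0.0101. Share from m = 0.00221/0.0101 = 0.218.

21.8%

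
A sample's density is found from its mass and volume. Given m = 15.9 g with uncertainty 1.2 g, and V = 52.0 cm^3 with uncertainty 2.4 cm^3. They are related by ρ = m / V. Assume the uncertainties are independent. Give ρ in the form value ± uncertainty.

0.306 ± 0.0271 g/cm^3

For a monomial ρ ∝ m, V^-1, fractional errors add in quadrature:
  (1·δm/m)² = (1×0.0755)² = 0.00570;  (-1·δV/V)² = (-1×0.0462)² = 0.00213
δρ/ρ = √(0.00783) = 0.0885
ρ = 0.306 g/cm^3, so δρ = 0.0885 × 0.306 = 0.0271 g/cm^3.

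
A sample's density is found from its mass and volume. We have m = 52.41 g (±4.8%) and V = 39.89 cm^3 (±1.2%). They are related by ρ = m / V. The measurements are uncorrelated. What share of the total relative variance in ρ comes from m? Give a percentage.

94.1%

(δρ/ρ)² = (1·δm/m)² + (-1·δV/V)²
  m term: (1×0.0480)² = 0.00230
  V term: (-1×0.0120)² = 0.000144
Total = 0.00245. Share from m = 0.00230/0.00245 = 0.941.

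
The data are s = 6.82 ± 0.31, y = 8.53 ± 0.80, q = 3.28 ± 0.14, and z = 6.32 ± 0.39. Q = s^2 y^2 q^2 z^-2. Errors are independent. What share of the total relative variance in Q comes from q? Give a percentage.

11.0%

(δQ/Q)² = (2·δs/s)² + (2·δy/y)² + (2·δq/q)² + (-2·δz/z)²
  s term: (2×0.0455)² = 0.00826
  y term: (2×0.0938)² = 0.0352
  q term: (2×0.0427)² = 0.00729
  z term: (-2×0.0617)² = 0.0152
Total = 0.0660. Share from q = 0.00729/0.0660 = 0.110.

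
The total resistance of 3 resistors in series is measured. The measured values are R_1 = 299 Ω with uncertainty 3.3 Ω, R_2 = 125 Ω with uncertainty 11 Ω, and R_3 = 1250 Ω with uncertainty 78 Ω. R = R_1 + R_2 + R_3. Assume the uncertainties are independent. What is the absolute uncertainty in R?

For a sum/difference, combine absolute errors in quadrature:
  (δR_1)² = 10.9;  (δR_2)² = 121;  (δR_3)² = 6080
δR = √(6220) = 78.8 Ω

78.8 Ω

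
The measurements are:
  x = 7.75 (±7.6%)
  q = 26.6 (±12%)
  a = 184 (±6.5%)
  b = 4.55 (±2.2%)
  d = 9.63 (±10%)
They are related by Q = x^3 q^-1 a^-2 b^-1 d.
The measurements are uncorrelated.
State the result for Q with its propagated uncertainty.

Each factor contributes (exponent × relative error)² to (δQ/Q)²:
  (3·δx/x)² = (3×0.0760)² = 0.0520;  (-1·δq/q)² = (-1×0.120)² = 0.0144;  (-2·δa/a)² = (-2×0.0650)² = 0.0169;  (-1·δb/b)² = (-1×0.0220)² = 0.000484;  (1·δd/d)² = (1×0.100)² = 0.0100
δQ/Q = √(0.0938) = 0.306
Q = 0.00109, so δQ = 0.306 × 0.00109 = 0.000335.

0.00109 ± 0.000335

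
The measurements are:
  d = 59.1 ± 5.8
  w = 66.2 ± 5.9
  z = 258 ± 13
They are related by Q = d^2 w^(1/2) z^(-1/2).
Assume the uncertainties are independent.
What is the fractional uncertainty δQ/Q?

0.203

Q is a product of powers, so relative uncertainties combine in quadrature:
  (2·δd/d)² = (2×0.0981)² = 0.0385;  (½·δw/w)² = (0.5×0.0891)² = 0.00199;  (−½·δz/z)² = (-0.5×0.0504)² = 0.000635
δQ/Q = √(0.0411) = 0.203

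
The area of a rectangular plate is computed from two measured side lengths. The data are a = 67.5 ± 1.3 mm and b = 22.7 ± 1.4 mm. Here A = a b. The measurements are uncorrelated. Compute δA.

Products/powers → add relative errors in quadrature, weighted by exponent:
  (1·δa/a)² = (1×0.0193)² = 0.000371;  (1·δb/b)² = (1×0.0617)² = 0.00380
δA/A = √(0.00417) = 0.0646
A = 1530 mm^2, so δA = 0.0646 × 1530 = 99.0 mm^2.

99.0 mm^2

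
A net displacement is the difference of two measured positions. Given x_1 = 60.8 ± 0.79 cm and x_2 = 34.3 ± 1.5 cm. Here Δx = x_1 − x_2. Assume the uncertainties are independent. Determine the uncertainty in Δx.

For a sum/difference, combine absolute errors in quadrature:
  (δx_1)² = 0.624;  (δx_2)² = 2.25
δΔx = √(2.87) = 1.70 cm

1.70 cm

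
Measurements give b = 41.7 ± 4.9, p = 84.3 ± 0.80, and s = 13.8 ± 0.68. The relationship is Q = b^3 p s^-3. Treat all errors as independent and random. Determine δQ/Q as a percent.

Each factor contributes (exponent × relative error)² to (δQ/Q)²:
  (3·δb/b)² = (3×0.118)² = 0.124;  (1·δp/p)² = (1×0.00949)² = 9.01e-05;  (-3·δs/s)² = (-3×0.0493)² = 0.0219
δQ/Q = √(0.146) = 0.382

38.2%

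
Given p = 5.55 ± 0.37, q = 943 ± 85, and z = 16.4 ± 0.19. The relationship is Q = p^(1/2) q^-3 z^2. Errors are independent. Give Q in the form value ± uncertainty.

(7.56 ± 2.07) × 10^-7

Products/powers → add relative errors in quadrature, weighted by exponent:
  (½·δp/p)² = (0.5×0.0667)² = 0.00111;  (-3·δq/q)² = (-3×0.0901)² = 0.0731;  (2·δz/z)² = (2×0.0116)² = 0.000537
δQ/Q = √(0.0748) = 0.273
Q = 7.56e-07, so δQ = 0.273 × 7.56e-07 = 2.07e-07.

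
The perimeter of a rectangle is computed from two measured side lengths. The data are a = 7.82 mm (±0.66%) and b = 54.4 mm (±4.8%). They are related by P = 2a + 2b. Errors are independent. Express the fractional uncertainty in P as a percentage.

4.20%

Absolute uncertainties add in quadrature for a linear combination:
  (2·δa)² = 0.0107;  (2·δb)² = 27.3
δP = √(27.3) = 5.22 mm
P = 124 mm, so δP/P = 5.22/124 = 0.0420.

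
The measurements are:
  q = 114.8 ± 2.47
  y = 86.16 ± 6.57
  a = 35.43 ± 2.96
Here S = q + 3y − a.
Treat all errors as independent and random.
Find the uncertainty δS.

20.1

Absolute uncertainties add in quadrature for a linear combination:
  (δq)² = 6.10;  (3·δy)² = 388;  (δa)² = 8.76
δS = √(403) = 20.1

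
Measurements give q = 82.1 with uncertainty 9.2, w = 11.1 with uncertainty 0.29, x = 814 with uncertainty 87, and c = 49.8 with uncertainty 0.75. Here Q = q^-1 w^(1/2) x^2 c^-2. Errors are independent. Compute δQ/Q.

0.244

Each factor contributes (exponent × relative error)² to (δQ/Q)²:
  (-1·δq/q)² = (-1×0.112)² = 0.0126;  (½·δw/w)² = (0.5×0.0261)² = 0.000171;  (2·δx/x)² = (2×0.107)² = 0.0457;  (-2·δc/c)² = (-2×0.0151)² = 0.000907
δQ/Q = √(0.0593) = 0.244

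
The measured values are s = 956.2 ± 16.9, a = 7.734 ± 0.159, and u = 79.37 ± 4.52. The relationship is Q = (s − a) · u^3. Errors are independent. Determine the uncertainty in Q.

8.15e+07

Let w = s − a = 948.5. δw = √(δs² + δa²) = √(286 + 0.0253) = 16.9, so δw/w = 0.0178.
Q is then a monomial in w, u:
δQ/Q = √((δw/w)² + (3·δu/u)²) = √(0.000318 + 0.0292) = 0.172
Q = 4.742e+08, so δQ = 0.172 × 4.742e+08 = 8.15e+07.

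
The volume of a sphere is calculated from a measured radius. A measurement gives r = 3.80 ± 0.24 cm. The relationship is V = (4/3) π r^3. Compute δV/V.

Each factor contributes (exponent × relative error)² to (δV/V)²:
  (3·δr/r)² = (3×0.0632)² = 0.0359
δV/V = √(0.0359) = 0.189

0.189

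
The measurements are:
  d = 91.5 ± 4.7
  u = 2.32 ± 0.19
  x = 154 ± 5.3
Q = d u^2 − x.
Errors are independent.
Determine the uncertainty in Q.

84.7

Let p = d·u^2 = 492. δp/p = √((1·δd/d)² + (2·δu/u)²) = √(0.00264 + 0.0268) = 0.172, so δp = 84.5.
Q = p − x: δQ = √(δp² + δx²) = √(7150 + 28.1) = 84.7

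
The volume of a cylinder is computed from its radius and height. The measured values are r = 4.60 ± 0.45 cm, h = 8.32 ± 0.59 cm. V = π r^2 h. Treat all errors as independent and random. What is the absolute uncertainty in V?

V is a product of powers, so relative uncertainties combine in quadrature:
  (2·δr/r)² = (2×0.0978)² = 0.0383;  (1·δh/h)² = (1×0.0709)² = 0.00503
δV/V = √(0.0433) = 0.208
V = 553 cm^3, so δV = 0.208 × 553 = 115 cm^3.

115 cm^3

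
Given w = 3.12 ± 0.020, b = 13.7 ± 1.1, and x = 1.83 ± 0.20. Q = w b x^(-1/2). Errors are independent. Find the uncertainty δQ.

3.08

Relative error in a monomial: (δQ/Q)² = Σ (nᵢ · δxᵢ/xᵢ)².
  (1·δw/w)² = (1×0.00641)² = 4.11e-05;  (1·δb/b)² = (1×0.0803)² = 0.00645;  (−½·δx/x)² = (-0.5×0.109)² = 0.00299
δQ/Q = √(0.00947) = 0.0973
Q = 31.6, so δQ = 0.0973 × 31.6 = 3.08.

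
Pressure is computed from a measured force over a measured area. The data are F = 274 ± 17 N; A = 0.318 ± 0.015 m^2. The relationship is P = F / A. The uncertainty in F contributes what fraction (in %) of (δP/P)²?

(δP/P)² = (1·δF/F)² + (-1·δA/A)²
  F term: (1×0.0620)² = 0.00385
  A term: (-1×0.0472)² = 0.00222
Total = 0.00607. Share from F = 0.00385/0.00607 = 0.634.

63.4%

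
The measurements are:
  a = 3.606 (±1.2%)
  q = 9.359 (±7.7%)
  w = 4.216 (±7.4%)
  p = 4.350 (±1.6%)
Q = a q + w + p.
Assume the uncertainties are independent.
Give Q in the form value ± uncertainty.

Let h = a·q = 33.75. δh/h = √((1·δa/a)² + (1·δq/q)²) = √(0.000144 + 0.00593) = 0.0779, so δh = 2.63.
Q = h + w + p: δQ = √(δh² + δw² + δp²) = √(6.92 + 0.0973 + 0.00484) = 2.65
Q = 42.31.

42.31 ± 2.65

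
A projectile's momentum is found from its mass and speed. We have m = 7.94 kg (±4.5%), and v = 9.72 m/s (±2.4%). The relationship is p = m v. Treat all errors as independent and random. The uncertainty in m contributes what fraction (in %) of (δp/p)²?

77.9%

(δp/p)² = (1·δm/m)² + (1·δv/v)²
  m term: (1×0.0450)² = 0.00202
  v term: (1×0.0240)² = 0.000576
Total = 0.00260. Share from m = 0.00202/0.00260 = 0.779.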